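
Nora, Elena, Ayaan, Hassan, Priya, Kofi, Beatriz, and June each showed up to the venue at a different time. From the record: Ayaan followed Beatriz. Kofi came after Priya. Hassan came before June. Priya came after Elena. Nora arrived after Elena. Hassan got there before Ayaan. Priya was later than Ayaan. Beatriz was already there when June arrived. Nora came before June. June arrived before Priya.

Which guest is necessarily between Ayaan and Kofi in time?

Tracing the constraints gives Ayaan → Priya → Kofi, so Priya sits after Ayaan and before Kofi.
No other guest is forced both after Ayaan and before Kofi.

Priya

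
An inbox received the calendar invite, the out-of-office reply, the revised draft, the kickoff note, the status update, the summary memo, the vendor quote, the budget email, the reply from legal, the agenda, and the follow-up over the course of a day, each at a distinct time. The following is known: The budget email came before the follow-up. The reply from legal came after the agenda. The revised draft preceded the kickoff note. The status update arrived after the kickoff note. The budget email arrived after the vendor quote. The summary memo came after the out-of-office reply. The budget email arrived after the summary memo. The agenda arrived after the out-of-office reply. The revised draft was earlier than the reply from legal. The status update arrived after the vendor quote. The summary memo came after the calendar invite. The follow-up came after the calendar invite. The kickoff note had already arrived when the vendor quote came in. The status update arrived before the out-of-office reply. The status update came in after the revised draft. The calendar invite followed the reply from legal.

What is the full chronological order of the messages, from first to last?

The constraints fix every adjacent pair, so only one ordering works:
the revised draft → the kickoff note → the vendor quote → the status update → the out-of-office reply → the agenda → the reply from legal → the calendar invite → the summary memo → the budget email → the follow-up.

the revised draft, the kickoff note, the vendor quote, the status update, the out-of-office reply, the agenda, the reply from legal, the calendar invite, the summary memo, the budget email, the follow-up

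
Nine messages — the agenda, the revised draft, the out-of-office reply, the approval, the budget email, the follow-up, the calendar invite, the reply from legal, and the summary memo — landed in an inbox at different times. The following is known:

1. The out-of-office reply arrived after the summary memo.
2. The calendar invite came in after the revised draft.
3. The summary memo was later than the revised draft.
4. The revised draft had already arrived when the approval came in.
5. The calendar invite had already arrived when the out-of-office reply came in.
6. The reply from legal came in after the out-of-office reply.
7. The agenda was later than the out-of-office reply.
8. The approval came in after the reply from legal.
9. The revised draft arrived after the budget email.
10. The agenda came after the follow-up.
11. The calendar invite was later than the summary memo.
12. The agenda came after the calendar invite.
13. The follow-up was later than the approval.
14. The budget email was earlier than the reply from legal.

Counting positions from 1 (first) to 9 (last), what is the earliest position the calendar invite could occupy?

4

The budget email, the revised draft, and the summary memo must all come before the calendar invite — 3 forced predecessors.
Nothing else is forced ahead of the calendar invite, so its earliest slot is position 3 + 1 = 4.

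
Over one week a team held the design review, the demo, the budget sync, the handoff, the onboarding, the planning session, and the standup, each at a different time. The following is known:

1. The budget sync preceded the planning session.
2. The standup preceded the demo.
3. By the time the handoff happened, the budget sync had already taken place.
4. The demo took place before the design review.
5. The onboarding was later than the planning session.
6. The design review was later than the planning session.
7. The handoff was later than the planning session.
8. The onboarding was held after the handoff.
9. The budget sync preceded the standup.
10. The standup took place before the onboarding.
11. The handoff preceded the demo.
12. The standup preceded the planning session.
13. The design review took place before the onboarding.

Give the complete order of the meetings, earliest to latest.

The constraints fix every adjacent pair, so only one ordering works:
the budget sync → the standup → the planning session → the handoff → the demo → the design review → the onboarding.

the budget sync, the standup, the planning session, the handoff, the demo, the design review, the onboarding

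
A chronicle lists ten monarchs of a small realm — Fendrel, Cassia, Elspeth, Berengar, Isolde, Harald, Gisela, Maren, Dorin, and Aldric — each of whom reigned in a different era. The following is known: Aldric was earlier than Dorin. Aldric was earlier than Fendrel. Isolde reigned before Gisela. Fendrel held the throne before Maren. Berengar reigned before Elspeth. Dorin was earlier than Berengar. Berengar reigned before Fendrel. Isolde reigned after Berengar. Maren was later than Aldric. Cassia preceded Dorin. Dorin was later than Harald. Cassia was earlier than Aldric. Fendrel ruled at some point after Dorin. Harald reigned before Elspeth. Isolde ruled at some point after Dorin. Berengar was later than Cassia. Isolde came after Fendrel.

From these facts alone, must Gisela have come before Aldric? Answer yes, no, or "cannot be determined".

Tracing the constraints gives Aldric → Fendrel → Isolde → Gisela, so Aldric must come before Gisela.
That means Gisela cannot be before Aldric.

no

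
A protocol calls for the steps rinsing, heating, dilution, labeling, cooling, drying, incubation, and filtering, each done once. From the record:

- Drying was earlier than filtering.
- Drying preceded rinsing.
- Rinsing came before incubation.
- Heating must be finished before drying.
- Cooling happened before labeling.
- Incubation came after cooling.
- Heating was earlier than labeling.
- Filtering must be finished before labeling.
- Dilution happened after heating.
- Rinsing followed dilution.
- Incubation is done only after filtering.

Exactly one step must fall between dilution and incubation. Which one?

rinsing

Tracing the constraints gives dilution → rinsing → incubation, so rinsing sits after dilution and before incubation.
No other step is forced both after dilution and before incubation.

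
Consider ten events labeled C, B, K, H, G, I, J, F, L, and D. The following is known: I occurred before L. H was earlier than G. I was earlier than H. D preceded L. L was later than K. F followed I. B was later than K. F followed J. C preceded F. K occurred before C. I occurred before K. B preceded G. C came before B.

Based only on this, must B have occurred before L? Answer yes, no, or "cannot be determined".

No chain of stated constraints runs from B to L, and none runs from L to B either.
So the relative order of B and L is not fixed by the given facts.

cannot be determined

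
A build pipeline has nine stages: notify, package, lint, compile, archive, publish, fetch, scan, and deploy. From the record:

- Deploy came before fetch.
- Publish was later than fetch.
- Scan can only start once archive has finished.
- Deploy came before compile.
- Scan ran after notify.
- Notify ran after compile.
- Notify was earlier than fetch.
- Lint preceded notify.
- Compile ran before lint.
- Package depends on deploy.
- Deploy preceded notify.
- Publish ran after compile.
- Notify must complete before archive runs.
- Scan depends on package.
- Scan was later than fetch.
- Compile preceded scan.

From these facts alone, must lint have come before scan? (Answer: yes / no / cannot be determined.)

yes

Chain the constraints: lint → notify → scan. Each link is directly stated, so lint comes before scan.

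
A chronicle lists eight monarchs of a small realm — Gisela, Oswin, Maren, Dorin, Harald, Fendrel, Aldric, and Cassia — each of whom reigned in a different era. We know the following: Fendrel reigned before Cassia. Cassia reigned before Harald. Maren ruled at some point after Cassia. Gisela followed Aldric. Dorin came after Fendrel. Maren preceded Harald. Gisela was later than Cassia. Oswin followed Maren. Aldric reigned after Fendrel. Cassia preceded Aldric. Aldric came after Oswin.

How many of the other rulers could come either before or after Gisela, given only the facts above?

Forced before Gisela: Aldric, Cassia, Fendrel, Maren, and Oswin.
That leaves Dorin and Harald with no forced order relative to Gisela — 2.

2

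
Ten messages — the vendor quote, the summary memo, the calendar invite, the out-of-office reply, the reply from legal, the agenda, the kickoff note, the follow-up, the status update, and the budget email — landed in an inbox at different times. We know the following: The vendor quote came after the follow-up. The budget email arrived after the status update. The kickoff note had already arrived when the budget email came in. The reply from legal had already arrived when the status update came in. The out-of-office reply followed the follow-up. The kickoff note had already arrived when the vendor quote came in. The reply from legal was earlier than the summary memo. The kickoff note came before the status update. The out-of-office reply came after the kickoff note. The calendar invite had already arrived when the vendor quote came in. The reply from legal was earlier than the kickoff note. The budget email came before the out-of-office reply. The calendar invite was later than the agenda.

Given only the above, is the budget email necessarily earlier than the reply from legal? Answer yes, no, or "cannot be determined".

no

Tracing the constraints gives the reply from legal → the kickoff note → the budget email, so the reply from legal must come before the budget email.
That means the budget email cannot be before the reply from legal.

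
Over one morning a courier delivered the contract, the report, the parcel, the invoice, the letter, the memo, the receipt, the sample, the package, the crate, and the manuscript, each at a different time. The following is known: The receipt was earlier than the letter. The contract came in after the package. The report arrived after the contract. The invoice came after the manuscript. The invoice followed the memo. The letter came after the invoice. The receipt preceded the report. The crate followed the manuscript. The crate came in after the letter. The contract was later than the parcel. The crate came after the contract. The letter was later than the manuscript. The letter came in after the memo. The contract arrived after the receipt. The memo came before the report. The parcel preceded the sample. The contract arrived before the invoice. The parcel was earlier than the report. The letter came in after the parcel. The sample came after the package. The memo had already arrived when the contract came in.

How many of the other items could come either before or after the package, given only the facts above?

4

Forced after the package: the contract, the crate, the invoice, the letter, the report, and the sample.
That leaves the manuscript, the memo, the parcel, and the receipt with no forced order relative to the package — 4.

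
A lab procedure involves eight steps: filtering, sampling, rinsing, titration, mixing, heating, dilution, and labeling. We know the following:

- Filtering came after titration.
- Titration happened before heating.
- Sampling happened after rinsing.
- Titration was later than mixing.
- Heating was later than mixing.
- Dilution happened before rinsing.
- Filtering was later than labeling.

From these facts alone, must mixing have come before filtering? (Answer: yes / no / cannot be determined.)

yes

Chain the constraints: mixing → titration → filtering. Each link is directly stated, so mixing comes before filtering.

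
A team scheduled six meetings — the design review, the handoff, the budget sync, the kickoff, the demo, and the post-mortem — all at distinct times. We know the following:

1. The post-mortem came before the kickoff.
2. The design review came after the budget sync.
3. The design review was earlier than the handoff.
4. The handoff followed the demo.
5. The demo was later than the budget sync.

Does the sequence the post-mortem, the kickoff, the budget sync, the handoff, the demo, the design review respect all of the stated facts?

no

The constraints require the design review before the handoff, but in the proposed sequence the handoff appears ahead of the design review. That one violation is enough.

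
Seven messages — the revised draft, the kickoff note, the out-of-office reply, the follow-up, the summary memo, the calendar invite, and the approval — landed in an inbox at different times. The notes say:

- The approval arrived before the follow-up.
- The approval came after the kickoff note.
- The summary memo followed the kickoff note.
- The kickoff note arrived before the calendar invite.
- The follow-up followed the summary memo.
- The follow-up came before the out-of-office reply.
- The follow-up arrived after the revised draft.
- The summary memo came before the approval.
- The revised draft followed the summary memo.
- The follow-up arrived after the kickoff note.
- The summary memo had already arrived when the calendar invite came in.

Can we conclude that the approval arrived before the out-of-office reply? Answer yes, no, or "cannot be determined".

yes

Chain the constraints: the approval → the follow-up → the out-of-office reply. Each link is directly stated, so the approval comes before the out-of-office reply.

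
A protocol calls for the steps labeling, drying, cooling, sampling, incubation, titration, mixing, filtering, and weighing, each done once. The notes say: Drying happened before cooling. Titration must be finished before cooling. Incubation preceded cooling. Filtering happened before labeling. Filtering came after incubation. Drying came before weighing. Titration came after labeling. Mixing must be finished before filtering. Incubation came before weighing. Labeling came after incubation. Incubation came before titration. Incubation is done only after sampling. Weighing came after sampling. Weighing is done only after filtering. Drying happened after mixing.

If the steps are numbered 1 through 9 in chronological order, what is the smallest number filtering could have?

4

Incubation, mixing, and sampling must all come before filtering — 3 forced predecessors.
Nothing else is forced ahead of filtering, so its earliest slot is position 3 + 1 = 4.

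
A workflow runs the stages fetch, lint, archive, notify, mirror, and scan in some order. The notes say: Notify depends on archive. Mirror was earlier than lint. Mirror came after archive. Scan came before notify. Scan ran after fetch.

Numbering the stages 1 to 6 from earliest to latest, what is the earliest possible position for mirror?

Archive must come before mirror — 1 forced predecessor.
Nothing else is forced ahead of mirror, so its earliest slot is position 1 + 1 = 2.

2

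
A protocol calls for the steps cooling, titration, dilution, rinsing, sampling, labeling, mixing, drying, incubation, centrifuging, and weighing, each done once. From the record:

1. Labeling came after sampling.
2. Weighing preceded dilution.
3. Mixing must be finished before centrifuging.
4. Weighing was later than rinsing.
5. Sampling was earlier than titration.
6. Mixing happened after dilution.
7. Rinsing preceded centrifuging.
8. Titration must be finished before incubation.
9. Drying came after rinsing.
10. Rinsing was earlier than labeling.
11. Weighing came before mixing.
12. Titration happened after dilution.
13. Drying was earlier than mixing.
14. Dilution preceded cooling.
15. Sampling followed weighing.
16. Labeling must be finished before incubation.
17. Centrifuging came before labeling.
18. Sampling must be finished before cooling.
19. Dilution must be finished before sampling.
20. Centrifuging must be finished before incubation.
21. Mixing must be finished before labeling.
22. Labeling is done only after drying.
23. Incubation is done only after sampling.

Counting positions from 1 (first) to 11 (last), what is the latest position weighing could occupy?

Weighing must come before centrifuging, cooling, dilution, incubation, labeling, mixing, sampling, and titration — 8 steps forced after it.
Everything else can be placed before weighing in some valid order, so weighing can sit as late as position 11 − 8 = 3.

3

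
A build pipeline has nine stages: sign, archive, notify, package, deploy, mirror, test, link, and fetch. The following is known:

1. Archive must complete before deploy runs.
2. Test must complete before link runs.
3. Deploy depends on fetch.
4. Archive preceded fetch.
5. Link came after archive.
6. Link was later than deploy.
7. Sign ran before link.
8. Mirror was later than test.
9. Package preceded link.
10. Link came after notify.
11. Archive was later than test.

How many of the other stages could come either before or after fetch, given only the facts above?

4

Forced before fetch: archive and test; forced after fetch: deploy and link.
That leaves mirror, notify, package, and sign with no forced order relative to fetch — 4.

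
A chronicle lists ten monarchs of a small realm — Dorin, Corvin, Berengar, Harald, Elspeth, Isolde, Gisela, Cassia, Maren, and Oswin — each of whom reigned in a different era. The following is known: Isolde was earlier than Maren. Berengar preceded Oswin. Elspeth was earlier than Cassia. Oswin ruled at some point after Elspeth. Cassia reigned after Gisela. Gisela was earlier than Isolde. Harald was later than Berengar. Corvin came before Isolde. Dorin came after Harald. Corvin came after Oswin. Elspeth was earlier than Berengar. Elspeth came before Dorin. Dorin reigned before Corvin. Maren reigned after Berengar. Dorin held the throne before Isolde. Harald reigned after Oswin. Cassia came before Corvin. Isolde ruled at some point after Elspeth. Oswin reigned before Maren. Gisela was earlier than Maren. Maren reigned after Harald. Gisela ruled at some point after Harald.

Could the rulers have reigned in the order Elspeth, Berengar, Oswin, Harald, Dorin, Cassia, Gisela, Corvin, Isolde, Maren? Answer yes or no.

no

The constraints require Gisela before Cassia, but in the proposed sequence Cassia appears ahead of Gisela. That one violation is enough.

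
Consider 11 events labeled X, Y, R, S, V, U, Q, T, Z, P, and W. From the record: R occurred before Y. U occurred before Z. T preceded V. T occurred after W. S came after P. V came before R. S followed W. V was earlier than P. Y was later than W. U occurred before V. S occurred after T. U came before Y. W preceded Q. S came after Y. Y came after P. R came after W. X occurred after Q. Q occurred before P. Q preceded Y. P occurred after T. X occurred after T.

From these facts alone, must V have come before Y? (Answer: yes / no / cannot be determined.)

Chain the constraints: V → P → Y. Each link is directly stated, so V comes before Y.

yes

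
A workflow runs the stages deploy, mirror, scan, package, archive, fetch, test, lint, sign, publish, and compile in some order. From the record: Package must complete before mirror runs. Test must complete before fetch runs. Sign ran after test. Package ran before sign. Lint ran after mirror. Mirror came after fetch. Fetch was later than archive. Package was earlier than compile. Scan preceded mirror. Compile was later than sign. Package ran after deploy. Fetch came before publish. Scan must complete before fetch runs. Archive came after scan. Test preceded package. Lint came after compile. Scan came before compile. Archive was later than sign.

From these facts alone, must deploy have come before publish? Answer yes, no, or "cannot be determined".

yes

Chain the constraints: deploy → package → sign → archive → fetch → publish. Each link is directly stated, so deploy comes before publish.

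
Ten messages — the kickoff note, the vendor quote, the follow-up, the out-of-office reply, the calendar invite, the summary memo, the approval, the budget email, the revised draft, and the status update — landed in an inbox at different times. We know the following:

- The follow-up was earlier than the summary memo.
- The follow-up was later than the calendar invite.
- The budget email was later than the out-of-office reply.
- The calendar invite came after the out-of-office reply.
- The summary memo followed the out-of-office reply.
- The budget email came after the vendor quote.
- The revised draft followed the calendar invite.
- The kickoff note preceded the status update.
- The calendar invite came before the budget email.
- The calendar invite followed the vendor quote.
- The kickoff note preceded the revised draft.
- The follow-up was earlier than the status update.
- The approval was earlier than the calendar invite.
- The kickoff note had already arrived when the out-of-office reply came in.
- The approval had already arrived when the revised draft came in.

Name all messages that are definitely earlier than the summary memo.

the approval, the calendar invite, the follow-up, the kickoff note, the out-of-office reply, the vendor quote

Directly stated before the summary memo: the follow-up and the out-of-office reply.
The approval reaches the summary memo via the approval → the calendar invite → the follow-up → the summary memo.
The calendar invite reaches the summary memo via the calendar invite → the follow-up → the summary memo.
The kickoff note reaches the summary memo via the kickoff note → the out-of-office reply → the summary memo.
Likewise the vendor quote reaches the summary memo by chaining the stated constraints.
No chain forces the budget email (or any of the others) ahead of the summary memo.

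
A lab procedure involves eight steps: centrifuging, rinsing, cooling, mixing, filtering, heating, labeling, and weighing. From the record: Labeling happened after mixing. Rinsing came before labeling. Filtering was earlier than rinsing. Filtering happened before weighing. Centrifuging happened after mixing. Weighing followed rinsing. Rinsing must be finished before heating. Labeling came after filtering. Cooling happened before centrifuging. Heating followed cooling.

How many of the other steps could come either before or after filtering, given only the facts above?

Forced after filtering: heating, labeling, rinsing, and weighing.
That leaves centrifuging, cooling, and mixing with no forced order relative to filtering — 3.

3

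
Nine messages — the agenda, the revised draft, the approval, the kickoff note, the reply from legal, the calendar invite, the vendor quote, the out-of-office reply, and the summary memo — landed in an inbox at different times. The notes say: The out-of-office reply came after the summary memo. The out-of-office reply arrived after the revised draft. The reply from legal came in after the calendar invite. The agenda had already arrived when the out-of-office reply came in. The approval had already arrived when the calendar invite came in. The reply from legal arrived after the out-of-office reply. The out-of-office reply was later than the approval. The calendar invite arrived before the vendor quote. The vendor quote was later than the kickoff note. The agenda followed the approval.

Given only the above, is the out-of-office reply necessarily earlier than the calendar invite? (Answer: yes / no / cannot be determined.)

No chain of stated constraints runs from the out-of-office reply to the calendar invite, and none runs from the calendar invite to the out-of-office reply either.
So the relative order of the out-of-office reply and the calendar invite is not fixed by the given facts.

cannot be determined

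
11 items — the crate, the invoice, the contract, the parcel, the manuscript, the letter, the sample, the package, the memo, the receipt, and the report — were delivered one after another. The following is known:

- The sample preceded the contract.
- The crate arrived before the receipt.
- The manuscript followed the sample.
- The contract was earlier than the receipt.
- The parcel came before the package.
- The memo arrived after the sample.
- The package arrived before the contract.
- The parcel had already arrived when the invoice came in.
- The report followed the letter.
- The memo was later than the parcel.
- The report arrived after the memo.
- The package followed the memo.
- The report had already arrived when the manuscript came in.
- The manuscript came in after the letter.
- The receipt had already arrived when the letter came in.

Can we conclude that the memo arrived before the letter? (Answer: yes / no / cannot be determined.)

yes

Chain the constraints: the memo → the package → the contract → the receipt → the letter. Each link is directly stated, so the memo comes before the letter.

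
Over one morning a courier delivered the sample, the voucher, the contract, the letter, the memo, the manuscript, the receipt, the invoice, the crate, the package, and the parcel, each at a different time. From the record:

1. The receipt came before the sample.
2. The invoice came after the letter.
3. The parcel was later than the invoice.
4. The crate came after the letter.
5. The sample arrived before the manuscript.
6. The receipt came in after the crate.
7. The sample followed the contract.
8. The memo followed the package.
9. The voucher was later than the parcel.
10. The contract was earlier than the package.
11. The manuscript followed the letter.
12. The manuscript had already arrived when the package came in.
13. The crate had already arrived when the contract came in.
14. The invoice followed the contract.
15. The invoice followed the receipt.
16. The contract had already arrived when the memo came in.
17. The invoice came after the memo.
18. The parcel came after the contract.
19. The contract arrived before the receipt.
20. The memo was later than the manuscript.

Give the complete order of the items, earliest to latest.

The constraints fix every adjacent pair, so only one ordering works:
the letter → the crate → the contract → the receipt → the sample → the manuscript → the package → the memo → the invoice → the parcel → the voucher.

the letter, the crate, the contract, the receipt, the sample, the manuscript, the package, the memo, the invoice, the parcel, the voucher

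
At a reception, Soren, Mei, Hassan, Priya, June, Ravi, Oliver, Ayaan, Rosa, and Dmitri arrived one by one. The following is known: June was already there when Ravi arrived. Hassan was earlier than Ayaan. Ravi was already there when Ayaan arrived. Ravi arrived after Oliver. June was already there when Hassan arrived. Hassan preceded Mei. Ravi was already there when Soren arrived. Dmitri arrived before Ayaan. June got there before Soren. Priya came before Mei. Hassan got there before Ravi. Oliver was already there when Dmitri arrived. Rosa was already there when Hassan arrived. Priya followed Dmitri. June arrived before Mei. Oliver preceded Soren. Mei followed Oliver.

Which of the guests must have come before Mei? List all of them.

Dmitri, Hassan, June, Oliver, Priya, Rosa

Directly stated before Mei: Hassan, June, Oliver, and Priya.
Dmitri reaches Mei via Dmitri → Priya → Mei.
Rosa reaches Mei via Rosa → Hassan → Mei.
No chain forces Ravi (or any of the others) ahead of Mei.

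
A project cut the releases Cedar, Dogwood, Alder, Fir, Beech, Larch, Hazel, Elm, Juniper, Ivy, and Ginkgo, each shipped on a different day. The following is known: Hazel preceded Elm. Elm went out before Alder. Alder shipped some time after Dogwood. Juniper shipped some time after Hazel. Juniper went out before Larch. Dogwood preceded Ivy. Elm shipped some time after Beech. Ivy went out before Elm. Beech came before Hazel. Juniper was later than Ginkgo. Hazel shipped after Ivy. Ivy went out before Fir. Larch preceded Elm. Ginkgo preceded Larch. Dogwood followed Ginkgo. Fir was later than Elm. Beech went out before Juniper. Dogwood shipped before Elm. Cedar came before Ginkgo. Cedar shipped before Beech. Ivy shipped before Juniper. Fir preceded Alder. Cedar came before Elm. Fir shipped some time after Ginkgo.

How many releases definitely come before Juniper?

Directly stated before Juniper: Beech, Ginkgo, Hazel, and Ivy.
Cedar reaches Juniper via Cedar → Ginkgo → Juniper.
Dogwood reaches Juniper via Dogwood → Ivy → Juniper.
That's Beech, Cedar, Dogwood, Ginkgo, Hazel, and Ivy — 6 in all.

6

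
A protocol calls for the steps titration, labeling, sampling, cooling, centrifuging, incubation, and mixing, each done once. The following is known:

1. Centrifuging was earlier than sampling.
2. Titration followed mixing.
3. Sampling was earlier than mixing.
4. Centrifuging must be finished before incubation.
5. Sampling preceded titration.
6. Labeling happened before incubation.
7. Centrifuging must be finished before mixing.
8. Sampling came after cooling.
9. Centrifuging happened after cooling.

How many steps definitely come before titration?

4

Directly stated before titration: mixing and sampling.
Centrifuging reaches titration via centrifuging → sampling → titration.
Cooling reaches titration via cooling → sampling → titration.
No chain forces incubation (or any of the others) ahead of titration.
That's centrifuging, cooling, mixing, and sampling — 4 in all.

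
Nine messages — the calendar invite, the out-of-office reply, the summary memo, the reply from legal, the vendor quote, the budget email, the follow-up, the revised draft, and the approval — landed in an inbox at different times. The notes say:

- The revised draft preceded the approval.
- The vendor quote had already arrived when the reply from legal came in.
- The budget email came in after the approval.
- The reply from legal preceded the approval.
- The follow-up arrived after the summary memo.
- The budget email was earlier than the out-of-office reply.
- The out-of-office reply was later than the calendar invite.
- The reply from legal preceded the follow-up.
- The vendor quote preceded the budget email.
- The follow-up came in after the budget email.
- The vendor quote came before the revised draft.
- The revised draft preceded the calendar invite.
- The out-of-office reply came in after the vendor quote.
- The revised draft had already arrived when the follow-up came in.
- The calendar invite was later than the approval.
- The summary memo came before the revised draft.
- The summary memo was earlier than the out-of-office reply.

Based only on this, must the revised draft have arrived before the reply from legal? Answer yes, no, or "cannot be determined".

cannot be determined

No chain of stated constraints runs from the revised draft to the reply from legal, and none runs from the reply from legal to the revised draft either.
So the relative order of the revised draft and the reply from legal is not fixed by the given facts.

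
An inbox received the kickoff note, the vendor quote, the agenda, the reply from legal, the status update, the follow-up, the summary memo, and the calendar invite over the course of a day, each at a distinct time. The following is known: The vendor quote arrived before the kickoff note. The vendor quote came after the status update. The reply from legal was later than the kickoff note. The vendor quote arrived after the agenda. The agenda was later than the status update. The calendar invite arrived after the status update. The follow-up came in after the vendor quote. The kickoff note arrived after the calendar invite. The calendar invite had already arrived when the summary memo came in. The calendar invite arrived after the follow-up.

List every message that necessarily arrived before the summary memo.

Directly stated before the summary memo: the calendar invite.
The agenda reaches the summary memo via the agenda → the vendor quote → the follow-up → the calendar invite → the summary memo.
The follow-up reaches the summary memo via the follow-up → the calendar invite → the summary memo.
The status update reaches the summary memo via the status update → the calendar invite → the summary memo.
Likewise the vendor quote reaches the summary memo by chaining the stated constraints.

the agenda, the calendar invite, the follow-up, the status update, the vendor quote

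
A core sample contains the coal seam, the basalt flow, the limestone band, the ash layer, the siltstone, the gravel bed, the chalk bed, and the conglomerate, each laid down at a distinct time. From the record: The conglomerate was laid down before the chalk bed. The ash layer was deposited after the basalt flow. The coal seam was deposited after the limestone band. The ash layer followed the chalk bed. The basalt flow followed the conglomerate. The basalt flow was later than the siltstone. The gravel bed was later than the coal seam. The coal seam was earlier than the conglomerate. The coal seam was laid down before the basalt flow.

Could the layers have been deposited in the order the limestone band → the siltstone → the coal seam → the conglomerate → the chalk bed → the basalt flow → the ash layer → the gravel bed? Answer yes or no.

Check each stated constraint against the proposed order — e.g. the siltstone is ahead of the basalt flow; the coal seam is ahead of the gravel bed. Every pair is in the required order; nothing is violated.

yes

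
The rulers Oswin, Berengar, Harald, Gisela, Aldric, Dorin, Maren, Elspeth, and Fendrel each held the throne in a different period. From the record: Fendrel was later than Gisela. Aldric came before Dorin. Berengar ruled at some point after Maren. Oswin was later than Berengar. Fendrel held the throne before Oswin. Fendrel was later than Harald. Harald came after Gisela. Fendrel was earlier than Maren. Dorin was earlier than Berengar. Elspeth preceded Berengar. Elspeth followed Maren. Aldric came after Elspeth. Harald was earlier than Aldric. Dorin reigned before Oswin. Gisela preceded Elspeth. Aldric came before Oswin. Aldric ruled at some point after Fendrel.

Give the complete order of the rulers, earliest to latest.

The constraints fix every adjacent pair, so only one ordering works:
Gisela → Harald → Fendrel → Maren → Elspeth → Aldric → Dorin → Berengar → Oswin.

Gisela, Harald, Fendrel, Maren, Elspeth, Aldric, Dorin, Berengar, Oswin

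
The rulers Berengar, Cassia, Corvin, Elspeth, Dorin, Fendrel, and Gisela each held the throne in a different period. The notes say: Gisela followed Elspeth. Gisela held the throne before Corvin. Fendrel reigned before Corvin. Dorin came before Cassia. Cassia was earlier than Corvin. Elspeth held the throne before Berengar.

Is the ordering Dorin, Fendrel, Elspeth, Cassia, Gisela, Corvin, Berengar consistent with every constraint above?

yes

Check each stated constraint against the proposed order — e.g. Fendrel is ahead of Corvin; Elspeth is ahead of Berengar. Every pair is in the required order; nothing is violated.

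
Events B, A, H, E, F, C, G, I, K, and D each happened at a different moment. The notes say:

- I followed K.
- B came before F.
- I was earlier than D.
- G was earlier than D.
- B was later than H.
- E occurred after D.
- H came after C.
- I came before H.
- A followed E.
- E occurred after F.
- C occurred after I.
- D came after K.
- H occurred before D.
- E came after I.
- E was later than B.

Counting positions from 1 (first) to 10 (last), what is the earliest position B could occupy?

C, H, I, and K must all come before B — 4 forced predecessors.
Nothing else is forced ahead of B, so its earliest slot is position 4 + 1 = 5.

5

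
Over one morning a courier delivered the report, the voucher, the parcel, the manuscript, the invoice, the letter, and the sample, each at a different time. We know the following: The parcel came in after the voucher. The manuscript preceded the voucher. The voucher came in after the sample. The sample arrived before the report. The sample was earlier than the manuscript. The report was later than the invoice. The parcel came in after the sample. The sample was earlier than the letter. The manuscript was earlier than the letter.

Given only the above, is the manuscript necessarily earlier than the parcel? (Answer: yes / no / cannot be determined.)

yes

Chain the constraints: the manuscript → the voucher → the parcel. Each link is directly stated, so the manuscript comes before the parcel.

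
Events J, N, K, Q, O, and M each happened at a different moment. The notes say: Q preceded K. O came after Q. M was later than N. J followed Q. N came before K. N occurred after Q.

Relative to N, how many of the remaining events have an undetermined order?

Forced before N: Q; forced after N: K and M.
That leaves J and O with no forced order relative to N — 2.

2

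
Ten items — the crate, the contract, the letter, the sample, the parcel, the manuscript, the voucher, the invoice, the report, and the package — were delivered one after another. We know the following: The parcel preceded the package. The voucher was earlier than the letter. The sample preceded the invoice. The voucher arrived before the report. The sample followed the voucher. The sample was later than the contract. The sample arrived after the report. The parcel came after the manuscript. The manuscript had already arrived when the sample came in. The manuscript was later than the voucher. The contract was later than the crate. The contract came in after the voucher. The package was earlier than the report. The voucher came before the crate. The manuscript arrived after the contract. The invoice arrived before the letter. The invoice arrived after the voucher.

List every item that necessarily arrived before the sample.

the contract, the crate, the manuscript, the package, the parcel, the report, the voucher

Directly stated before the sample: the contract, the manuscript, the report, and the voucher.
The crate reaches the sample via the crate → the contract → the sample.
The package reaches the sample via the package → the report → the sample.
The parcel reaches the sample via the parcel → the package → the report → the sample.
No chain forces the invoice (or any of the others) ahead of the sample.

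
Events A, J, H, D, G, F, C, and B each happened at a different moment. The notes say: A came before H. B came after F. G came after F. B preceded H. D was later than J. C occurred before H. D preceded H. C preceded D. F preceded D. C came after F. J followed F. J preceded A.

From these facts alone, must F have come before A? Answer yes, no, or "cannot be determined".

Chain the constraints: F → J → A. Each link is directly stated, so F comes before A.

yes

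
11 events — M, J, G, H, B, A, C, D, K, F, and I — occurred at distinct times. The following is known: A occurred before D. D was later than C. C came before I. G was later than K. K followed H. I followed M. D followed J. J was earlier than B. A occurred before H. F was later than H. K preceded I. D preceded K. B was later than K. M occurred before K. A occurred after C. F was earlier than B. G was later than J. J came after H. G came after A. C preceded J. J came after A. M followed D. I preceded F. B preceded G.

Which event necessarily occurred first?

C has a chain of constraints placing it before every other event, so C must be first.

C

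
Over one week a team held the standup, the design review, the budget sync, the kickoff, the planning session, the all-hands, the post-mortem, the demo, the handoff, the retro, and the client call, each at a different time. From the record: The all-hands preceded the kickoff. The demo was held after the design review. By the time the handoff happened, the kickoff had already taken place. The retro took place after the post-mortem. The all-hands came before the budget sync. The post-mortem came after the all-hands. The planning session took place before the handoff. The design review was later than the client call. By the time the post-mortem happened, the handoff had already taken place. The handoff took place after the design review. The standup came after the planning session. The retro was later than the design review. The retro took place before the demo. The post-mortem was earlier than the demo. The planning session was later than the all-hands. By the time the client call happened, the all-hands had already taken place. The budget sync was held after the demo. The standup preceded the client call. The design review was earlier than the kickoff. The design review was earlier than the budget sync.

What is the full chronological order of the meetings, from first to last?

the all-hands, the planning session, the standup, the client call, the design review, the kickoff, the handoff, the post-mortem, the retro, the demo, the budget sync

The constraints fix every adjacent pair, so only one ordering works:
the all-hands → the planning session → the standup → the client call → the design review → the kickoff → the handoff → the post-mortem → the retro → the demo → the budget sync.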